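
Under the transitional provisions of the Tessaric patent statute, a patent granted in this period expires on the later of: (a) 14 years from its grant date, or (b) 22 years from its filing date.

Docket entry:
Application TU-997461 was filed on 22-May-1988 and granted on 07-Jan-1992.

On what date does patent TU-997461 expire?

2010-05-22

(a) grant + 14 years → 7 January 2006.
(b) filing + 22 years → 22 May 2010.
Later of the two: 22 May 2010.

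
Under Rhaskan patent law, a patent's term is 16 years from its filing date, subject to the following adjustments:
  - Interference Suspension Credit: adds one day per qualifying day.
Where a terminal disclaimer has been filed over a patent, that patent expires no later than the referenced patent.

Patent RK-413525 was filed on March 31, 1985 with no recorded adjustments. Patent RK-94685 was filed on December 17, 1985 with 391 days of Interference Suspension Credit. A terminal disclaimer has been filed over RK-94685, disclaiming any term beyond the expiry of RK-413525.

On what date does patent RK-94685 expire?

2001-03-31

Natural term of RK-94685:
  Base: filing + 16 years → 17 December 2001.
  Interference Suspension Credit: +391 days → 12 January 2003.
Expiry of referenced patent RK-413525:
  Base: filing + 16 years → 31 March 2001.
Terminal disclaimer: RK-94685 expires on the earlier of 12 January 2003 and 31 March 2001.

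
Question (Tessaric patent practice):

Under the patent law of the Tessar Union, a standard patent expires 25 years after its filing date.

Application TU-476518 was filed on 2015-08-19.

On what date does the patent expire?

Filing date + 25 years → 19 August 2040.

2040-08-19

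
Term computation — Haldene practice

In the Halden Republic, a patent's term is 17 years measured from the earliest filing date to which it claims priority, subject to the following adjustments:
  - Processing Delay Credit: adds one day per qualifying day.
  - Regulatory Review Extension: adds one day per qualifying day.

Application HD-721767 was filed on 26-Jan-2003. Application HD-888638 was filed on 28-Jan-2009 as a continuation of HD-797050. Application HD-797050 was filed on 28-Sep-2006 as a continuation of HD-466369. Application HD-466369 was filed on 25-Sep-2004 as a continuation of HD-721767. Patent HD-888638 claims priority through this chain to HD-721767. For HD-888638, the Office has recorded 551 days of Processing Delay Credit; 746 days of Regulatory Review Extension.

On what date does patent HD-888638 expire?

2023-08-15

Earliest priority filing: 26 January 2003.
Base term: 26 January 2003 + 17 years → 26 January 2020.
Processing Delay Credit: +551 days → 30 July 2021.
Regulatory Review Extension: +746 days → 15 August 2023.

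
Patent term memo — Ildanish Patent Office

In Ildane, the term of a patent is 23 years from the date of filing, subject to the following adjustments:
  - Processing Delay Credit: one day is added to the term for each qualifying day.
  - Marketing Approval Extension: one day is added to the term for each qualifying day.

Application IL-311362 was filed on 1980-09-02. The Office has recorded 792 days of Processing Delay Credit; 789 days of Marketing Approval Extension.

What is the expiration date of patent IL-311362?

Base term: filing date + 23 years → 2 September 2003.
Processing Delay Credit: +792 days → 2 November 2005.
Marketing Approval Extension: +789 days → 31 December 2007.

2007-12-31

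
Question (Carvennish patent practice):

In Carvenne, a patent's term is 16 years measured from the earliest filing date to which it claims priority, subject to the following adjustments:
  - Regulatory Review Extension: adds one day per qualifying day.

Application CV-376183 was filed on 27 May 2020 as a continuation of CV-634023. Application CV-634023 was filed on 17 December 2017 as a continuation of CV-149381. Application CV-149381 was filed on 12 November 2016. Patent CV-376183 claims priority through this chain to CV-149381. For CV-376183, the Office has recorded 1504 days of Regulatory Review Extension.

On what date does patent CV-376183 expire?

2036-12-25

Earliest priority filing: 12 November 2016.
Base term: 12 November 2016 + 16 years → 12 November 2032.
Regulatory Review Extension: +1504 days → 25 December 2036.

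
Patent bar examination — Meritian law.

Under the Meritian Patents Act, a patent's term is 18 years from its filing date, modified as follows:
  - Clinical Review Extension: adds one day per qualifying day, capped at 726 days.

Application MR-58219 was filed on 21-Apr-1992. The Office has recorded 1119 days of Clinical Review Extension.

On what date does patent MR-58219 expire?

Base term: filing date + 18 years → 21 April 2010.
Clinical Review Extension: 1119 days claimed exceeds the 726-day cap, so +726 days → 16 April 2012.

2012-04-16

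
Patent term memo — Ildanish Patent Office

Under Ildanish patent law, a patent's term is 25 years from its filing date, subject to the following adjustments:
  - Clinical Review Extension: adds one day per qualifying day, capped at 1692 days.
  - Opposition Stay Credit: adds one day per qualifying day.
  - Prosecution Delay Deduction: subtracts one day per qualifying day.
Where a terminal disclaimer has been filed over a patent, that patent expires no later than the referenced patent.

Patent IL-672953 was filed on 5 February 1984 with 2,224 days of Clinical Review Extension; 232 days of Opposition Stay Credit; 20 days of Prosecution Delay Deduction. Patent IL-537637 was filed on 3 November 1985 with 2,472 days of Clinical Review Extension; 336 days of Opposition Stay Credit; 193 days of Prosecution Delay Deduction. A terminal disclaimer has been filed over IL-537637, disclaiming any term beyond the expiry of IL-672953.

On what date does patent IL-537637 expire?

April 24, 2014

Natural term of IL-537637:
  Base: filing + 25 years → 3 November 2010.
  Clinical Review Extension: 2472 days claimed exceeds the 1692-day cap, so +1692 days → 22 June 2015.
  Opposition Stay Credit: +336 days → 23 May 2016.
  Prosecution Delay Deduction: −193 days → 12 November 2015.
Expiry of referenced patent IL-672953:
  Base: filing + 25 years → 5 February 2009.
  Clinical Review Extension: 2224 days claimed exceeds the 1692-day cap, so +1692 days → 24 September 2013.
  Opposition Stay Credit: +232 days → 14 May 2014.
  Prosecution Delay Deduction: −20 days → 24 April 2014.
Terminal disclaimer: IL-537637 expires on the earlier of 12 November 2015 and 24 April 2014.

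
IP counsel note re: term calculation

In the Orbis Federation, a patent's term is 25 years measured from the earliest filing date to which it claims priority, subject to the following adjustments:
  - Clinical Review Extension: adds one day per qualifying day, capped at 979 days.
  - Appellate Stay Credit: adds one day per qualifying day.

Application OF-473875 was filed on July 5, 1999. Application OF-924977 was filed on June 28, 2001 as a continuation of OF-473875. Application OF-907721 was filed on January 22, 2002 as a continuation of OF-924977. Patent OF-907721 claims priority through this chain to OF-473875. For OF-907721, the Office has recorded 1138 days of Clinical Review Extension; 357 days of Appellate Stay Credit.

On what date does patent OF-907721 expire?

2028-03-02

Earliest priority filing: 5 July 1999.
Base term: 5 July 1999 + 25 years → 5 July 2024.
Clinical Review Extension: 1138 days claimed exceeds the 979-day cap, so +979 days → 11 March 2027.
Appellate Stay Credit: +357 days → 2 March 2028.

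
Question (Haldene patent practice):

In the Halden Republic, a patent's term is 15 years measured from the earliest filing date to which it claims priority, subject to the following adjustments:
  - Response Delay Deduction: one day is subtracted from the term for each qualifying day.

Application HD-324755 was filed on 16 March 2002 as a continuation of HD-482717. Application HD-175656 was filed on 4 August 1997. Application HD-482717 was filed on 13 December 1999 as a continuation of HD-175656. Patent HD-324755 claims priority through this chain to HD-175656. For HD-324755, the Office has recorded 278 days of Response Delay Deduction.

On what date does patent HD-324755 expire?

Earliest priority filing: 4 August 1997.
Base term: 4 August 1997 + 15 years → 4 August 2012.
Response Delay Deduction: −278 days → 31 October 2011.

2011-10-31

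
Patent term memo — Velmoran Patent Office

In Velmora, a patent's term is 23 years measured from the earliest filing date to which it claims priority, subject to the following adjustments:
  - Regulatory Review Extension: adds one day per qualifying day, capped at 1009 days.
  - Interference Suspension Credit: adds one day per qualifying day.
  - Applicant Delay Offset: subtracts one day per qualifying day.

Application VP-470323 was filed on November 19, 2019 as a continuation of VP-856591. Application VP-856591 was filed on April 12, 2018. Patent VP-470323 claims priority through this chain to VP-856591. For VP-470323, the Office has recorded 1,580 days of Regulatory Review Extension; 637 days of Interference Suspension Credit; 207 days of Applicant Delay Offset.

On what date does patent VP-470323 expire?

Earliest priority filing: 12 April 2018.
Base term: 12 April 2018 + 23 years → 12 April 2041.
Regulatory Review Extension: 1580 days claimed exceeds the 1009-day cap, so +1009 days → 16 January 2044.
Interference Suspension Credit: +637 days → 14 October 2045.
Applicant Delay Offset: −207 days → 21 March 2045.

March 21, 2045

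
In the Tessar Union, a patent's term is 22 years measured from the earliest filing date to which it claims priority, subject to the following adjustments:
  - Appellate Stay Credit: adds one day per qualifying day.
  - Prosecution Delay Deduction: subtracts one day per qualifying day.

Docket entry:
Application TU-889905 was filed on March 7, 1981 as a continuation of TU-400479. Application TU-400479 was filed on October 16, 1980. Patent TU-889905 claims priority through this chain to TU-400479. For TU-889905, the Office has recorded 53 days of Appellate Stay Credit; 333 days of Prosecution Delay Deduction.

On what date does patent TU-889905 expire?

January 9, 2002

Earliest priority filing: 16 October 1980.
Base term: 16 October 1980 + 22 years → 16 October 2002.
Appellate Stay Credit: +53 days → 8 December 2002.
Prosecution Delay Deduction: −333 days → 9 January 2002.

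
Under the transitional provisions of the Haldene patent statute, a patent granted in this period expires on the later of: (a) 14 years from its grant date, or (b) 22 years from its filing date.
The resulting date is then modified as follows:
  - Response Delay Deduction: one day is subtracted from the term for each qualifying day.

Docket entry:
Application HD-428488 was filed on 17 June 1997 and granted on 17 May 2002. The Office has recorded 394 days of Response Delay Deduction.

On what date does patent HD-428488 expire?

(a) grant + 14 years → 17 May 2016.
(b) filing + 22 years → 17 June 2019.
Later of the two: 17 June 2019.
Response Delay Deduction: −394 days → 19 May 2018.

May 19, 2018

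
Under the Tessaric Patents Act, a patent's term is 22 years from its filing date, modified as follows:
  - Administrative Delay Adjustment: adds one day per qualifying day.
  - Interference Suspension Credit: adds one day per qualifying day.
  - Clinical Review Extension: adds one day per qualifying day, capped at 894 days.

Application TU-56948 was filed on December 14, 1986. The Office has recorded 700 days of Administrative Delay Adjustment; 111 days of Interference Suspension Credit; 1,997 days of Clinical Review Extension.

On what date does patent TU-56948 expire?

2013-08-15

Base term: filing date + 22 years → 14 December 2008.
Administrative Delay Adjustment: +700 days → 14 November 2010.
Interference Suspension Credit: +111 days → 5 March 2011.
Clinical Review Extension: 1997 days claimed exceeds the 894-day cap, so +894 days → 15 August 2013.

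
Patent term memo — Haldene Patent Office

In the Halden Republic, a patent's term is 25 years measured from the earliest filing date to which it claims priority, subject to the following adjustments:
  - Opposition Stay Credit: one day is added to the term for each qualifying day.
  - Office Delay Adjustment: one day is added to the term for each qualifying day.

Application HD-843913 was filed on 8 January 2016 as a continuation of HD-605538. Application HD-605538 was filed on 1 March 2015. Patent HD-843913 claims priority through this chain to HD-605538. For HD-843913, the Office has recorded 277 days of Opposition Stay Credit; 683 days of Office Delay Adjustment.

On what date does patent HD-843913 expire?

Earliest priority filing: 1 March 2015.
Base term: 1 March 2015 + 25 years → 1 March 2040.
Opposition Stay Credit: +277 days → 3 December 2040.
Office Delay Adjustment: +683 days → 17 October 2042.

October 17, 2042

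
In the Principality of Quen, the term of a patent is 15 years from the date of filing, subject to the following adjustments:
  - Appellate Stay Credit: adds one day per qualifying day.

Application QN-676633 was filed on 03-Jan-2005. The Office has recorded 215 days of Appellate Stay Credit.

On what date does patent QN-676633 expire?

Base term: filing date + 15 years → 3 January 2020.
Appellate Stay Credit: +215 days → 5 August 2020.

August 5, 2020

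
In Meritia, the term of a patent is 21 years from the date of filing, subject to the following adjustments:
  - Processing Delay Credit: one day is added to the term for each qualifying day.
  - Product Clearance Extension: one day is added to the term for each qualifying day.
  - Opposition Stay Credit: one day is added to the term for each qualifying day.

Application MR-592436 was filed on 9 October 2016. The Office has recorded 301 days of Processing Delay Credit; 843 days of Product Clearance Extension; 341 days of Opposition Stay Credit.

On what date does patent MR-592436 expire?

November 2, 2041

Base term: filing date + 21 years → 9 October 2037.
Processing Delay Credit: +301 days → 6 August 2038.
Product Clearance Extension: +843 days → 26 November 2040.
Opposition Stay Credit: +341 days → 2 November 2041.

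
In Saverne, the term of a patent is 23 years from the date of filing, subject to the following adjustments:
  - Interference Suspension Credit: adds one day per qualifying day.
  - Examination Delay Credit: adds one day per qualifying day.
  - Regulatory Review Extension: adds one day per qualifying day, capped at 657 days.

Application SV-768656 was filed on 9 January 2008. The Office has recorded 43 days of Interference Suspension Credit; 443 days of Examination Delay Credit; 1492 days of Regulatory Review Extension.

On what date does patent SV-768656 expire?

February 25, 2034

Base term: filing date + 23 years → 9 January 2031.
Interference Suspension Credit: +43 days → 21 February 2031.
Examination Delay Credit: +443 days → 9 May 2032.
Regulatory Review Extension: 1492 days claimed exceeds the 657-day cap, so +657 days → 25 February 2034.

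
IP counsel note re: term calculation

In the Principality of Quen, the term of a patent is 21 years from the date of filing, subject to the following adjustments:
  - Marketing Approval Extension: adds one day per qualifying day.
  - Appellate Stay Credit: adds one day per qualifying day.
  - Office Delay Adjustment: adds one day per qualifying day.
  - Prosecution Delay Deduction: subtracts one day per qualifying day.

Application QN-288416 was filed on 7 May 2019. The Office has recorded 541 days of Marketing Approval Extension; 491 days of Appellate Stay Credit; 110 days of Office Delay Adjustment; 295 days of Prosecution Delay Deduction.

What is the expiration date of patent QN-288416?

Base term: filing date + 21 years → 7 May 2040.
Marketing Approval Extension: +541 days → 30 October 2041.
Appellate Stay Credit: +491 days → 5 March 2043.
Office Delay Adjustment: +110 days → 23 June 2043.
Prosecution Delay Deduction: −295 days → 1 September 2042.

September 1, 2042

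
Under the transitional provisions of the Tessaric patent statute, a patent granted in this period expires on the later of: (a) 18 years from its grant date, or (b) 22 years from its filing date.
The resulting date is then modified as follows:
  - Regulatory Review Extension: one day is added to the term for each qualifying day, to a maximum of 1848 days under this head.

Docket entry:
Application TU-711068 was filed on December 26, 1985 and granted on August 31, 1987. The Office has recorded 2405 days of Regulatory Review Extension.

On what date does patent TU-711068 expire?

2013-01-16

(a) grant + 18 years → 31 August 2005.
(b) filing + 22 years → 26 December 2007.
Later of the two: 26 December 2007.
Regulatory Review Extension: 2405 days claimed exceeds the 1848-day cap, so +1848 days → 16 January 2013.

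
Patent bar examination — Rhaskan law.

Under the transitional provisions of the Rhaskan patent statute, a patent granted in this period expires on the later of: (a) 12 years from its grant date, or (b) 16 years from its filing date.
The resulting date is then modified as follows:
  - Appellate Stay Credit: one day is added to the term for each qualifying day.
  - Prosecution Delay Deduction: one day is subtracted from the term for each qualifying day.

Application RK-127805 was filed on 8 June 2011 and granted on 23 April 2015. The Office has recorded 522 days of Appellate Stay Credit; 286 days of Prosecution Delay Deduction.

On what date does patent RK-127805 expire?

(a) grant + 12 years → 23 April 2027.
(b) filing + 16 years → 8 June 2027.
Later of the two: 8 June 2027.
Appellate Stay Credit: +522 days → 11 November 2028.
Prosecution Delay Deduction: −286 days → 30 January 2028.

2028-01-30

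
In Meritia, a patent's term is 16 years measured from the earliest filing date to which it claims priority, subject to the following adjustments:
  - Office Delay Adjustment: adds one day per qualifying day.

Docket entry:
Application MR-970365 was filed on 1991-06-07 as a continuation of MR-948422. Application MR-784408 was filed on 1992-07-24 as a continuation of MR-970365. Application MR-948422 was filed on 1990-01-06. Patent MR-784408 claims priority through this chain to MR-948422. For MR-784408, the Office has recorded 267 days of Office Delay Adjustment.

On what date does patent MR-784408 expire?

September 30, 2006

Earliest priority filing: 6 January 1990.
Base term: 6 January 1990 + 16 years → 6 January 2006.
Office Delay Adjustment: +267 days → 30 September 2006.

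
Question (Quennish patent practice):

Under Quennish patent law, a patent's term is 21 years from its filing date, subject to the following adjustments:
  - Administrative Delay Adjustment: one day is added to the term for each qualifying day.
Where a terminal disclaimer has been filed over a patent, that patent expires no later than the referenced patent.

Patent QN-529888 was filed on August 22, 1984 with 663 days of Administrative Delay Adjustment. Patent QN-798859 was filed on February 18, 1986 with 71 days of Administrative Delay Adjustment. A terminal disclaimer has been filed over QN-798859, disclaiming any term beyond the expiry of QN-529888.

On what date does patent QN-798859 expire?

April 30, 2007

Natural term of QN-798859:
  Base: filing + 21 years → 18 February 2007.
  Administrative Delay Adjustment: +71 days → 30 April 2007.
Expiry of referenced patent QN-529888:
  Base: filing + 21 years → 22 August 2005.
  Administrative Delay Adjustment: +663 days → 16 June 2007.
Terminal disclaimer: QN-798859 expires on the earlier of 30 April 2007 and 16 June 2007.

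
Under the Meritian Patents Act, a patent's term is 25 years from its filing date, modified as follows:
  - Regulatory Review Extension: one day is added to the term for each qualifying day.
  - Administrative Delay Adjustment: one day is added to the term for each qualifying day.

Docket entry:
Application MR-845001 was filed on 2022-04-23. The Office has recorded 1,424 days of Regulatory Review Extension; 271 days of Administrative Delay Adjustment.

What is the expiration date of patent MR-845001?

December 13, 2051

Base term: filing date + 25 years → 23 April 2047.
Regulatory Review Extension: +1424 days → 17 March 2051.
Administrative Delay Adjustment: +271 days → 13 December 2051.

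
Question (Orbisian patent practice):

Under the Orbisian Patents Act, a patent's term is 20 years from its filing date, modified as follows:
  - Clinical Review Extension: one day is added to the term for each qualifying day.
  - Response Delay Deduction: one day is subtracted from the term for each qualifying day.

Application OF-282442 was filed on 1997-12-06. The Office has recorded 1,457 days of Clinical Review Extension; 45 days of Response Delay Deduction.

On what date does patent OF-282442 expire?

October 18, 2021

Base term: filing date + 20 years → 6 December 2017.
Clinical Review Extension: +1457 days → 2 December 2021.
Response Delay Deduction: −45 days → 18 October 2021.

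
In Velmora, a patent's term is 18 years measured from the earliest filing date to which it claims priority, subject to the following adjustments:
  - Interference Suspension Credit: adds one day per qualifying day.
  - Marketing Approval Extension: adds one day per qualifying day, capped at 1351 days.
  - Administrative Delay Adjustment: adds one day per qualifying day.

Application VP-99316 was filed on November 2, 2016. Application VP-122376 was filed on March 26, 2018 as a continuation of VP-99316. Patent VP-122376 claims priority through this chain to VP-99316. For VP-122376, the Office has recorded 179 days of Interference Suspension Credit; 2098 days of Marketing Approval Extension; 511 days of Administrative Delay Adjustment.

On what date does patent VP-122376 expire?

2040-06-04

Earliest priority filing: 2 November 2016.
Base term: 2 November 2016 + 18 years → 2 November 2034.
Interference Suspension Credit: +179 days → 30 April 2035.
Marketing Approval Extension: 2098 days claimed exceeds the 1351-day cap, so +1351 days → 10 January 2039.
Administrative Delay Adjustment: +511 days → 4 June 2040.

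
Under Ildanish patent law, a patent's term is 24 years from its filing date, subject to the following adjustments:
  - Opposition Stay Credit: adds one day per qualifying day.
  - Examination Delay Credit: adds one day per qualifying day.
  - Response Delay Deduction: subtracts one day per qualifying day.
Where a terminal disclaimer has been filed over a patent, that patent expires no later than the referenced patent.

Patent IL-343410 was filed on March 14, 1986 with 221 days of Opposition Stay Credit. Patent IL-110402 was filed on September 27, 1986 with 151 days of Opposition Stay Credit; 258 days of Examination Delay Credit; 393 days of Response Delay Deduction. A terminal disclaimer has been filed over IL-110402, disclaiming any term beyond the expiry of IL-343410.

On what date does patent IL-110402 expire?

Natural term of IL-110402:
  Base: filing + 24 years → 27 September 2010.
  Opposition Stay Credit: +151 days → 25 February 2011.
  Examination Delay Credit: +258 days → 10 November 2011.
  Response Delay Deduction: −393 days → 13 October 2010.
Expiry of referenced patent IL-343410:
  Base: filing + 24 years → 14 March 2010.
  Opposition Stay Credit: +221 days → 21 October 2010.
Terminal disclaimer: IL-110402 expires on the earlier of 13 October 2010 and 21 October 2010.

2010-10-13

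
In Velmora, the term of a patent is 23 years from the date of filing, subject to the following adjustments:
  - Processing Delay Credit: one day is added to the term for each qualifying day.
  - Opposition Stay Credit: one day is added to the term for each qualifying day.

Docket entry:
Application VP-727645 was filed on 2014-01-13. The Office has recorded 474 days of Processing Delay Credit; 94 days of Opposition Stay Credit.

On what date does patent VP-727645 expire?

Base term: filing date + 23 years → 13 January 2037.
Processing Delay Credit: +474 days → 2 May 2038.
Opposition Stay Credit: +94 days → 4 August 2038.

August 4, 2038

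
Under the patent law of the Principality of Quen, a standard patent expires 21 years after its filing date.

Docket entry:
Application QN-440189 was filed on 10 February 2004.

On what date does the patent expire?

Filing date + 21 years → 10 February 2025.

2025-02-10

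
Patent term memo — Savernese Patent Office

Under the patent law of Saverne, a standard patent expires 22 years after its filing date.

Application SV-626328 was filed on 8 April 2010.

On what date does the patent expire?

Filing date + 22 years → 8 April 2032.

April 8, 2032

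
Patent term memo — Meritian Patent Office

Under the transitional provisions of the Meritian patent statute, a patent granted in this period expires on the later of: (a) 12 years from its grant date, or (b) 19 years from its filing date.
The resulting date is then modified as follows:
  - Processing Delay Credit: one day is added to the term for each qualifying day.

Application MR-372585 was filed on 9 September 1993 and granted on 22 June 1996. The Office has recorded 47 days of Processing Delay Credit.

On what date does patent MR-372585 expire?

October 26, 2012

(a) grant + 12 years → 22 June 2008.
(b) filing + 19 years → 9 September 2012.
Later of the two: 9 September 2012.
Processing Delay Credit: +47 days → 26 October 2012.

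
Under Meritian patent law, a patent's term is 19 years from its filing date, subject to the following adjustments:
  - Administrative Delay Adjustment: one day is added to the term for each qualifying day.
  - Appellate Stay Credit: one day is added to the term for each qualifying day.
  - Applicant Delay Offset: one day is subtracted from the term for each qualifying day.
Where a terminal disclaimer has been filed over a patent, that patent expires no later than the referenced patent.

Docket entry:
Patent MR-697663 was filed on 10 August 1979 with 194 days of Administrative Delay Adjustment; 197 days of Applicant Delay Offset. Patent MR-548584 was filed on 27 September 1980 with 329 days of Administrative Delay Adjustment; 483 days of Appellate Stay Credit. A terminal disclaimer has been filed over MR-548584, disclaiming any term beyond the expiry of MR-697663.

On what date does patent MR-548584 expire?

Natural term of MR-548584:
  Base: filing + 19 years → 27 September 1999.
  Administrative Delay Adjustment: +329 days → 21 August 2000.
  Appellate Stay Credit: +483 days → 17 December 2001.
Expiry of referenced patent MR-697663:
  Base: filing + 19 years → 10 August 1998.
  Administrative Delay Adjustment: +194 days → 20 February 1999.
  Applicant Delay Offset: −197 days → 7 August 1998.
Terminal disclaimer: MR-548584 expires on the earlier of 17 December 2001 and 7 August 1998.

1998-08-07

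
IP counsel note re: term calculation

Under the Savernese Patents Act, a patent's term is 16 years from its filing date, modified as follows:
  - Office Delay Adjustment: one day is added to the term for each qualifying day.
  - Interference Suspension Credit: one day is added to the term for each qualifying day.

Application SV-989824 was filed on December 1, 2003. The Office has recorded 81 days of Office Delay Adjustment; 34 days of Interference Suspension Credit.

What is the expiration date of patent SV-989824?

March 25, 2020

Base term: filing date + 16 years → 1 December 2019.
Office Delay Adjustment: +81 days → 20 February 2020.
Interference Suspension Credit: +34 days → 25 March 2020.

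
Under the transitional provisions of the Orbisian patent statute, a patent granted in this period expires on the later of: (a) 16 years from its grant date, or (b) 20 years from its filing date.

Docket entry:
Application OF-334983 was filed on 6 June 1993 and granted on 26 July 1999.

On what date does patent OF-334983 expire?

July 26, 2015

(a) grant + 16 years → 26 July 2015.
(b) filing + 20 years → 6 June 2013.
Later of the two: 26 July 2015.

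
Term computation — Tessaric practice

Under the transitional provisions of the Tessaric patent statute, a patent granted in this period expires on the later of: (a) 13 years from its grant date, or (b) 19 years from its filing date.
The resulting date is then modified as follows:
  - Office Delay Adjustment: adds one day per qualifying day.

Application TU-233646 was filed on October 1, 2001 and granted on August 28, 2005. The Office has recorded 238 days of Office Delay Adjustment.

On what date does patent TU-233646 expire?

May 27, 2021

(a) grant + 13 years → 28 August 2018.
(b) filing + 19 years → 1 October 2020.
Later of the two: 1 October 2020.
Office Delay Adjustment: +238 days → 27 May 2021.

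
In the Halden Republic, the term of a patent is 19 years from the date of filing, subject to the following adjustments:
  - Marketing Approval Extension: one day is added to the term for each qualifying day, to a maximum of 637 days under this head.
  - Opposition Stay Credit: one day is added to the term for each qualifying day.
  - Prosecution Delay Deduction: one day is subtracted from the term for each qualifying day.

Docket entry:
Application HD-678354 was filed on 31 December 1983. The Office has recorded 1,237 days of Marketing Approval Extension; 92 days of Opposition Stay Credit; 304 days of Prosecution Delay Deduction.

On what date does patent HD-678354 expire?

Base term: filing date + 19 years → 31 December 2002.
Marketing Approval Extension: 1237 days claimed exceeds the 637-day cap, so +637 days → 28 September 2004.
Opposition Stay Credit: +92 days → 29 December 2004.
Prosecution Delay Deduction: −304 days → 29 February 2004.

2004-02-29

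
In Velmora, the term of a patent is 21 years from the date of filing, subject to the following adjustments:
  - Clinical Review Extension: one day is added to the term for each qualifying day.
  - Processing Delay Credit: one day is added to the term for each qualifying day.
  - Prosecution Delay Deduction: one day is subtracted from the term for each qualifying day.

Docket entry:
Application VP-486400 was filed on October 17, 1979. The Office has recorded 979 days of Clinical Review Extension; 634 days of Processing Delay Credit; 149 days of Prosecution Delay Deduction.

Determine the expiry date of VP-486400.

2004-10-20

Base term: filing date + 21 years → 17 October 2000.
Clinical Review Extension: +979 days → 23 June 2003.
Processing Delay Credit: +634 days → 18 March 2005.
Prosecution Delay Deduction: −149 days → 20 October 2004.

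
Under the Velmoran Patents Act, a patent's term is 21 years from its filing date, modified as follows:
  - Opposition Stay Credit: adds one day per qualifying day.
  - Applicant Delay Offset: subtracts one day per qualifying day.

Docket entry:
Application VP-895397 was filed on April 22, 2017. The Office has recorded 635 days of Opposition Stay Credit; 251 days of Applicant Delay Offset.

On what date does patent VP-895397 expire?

Base term: filing date + 21 years → 22 April 2038.
Opposition Stay Credit: +635 days → 17 January 2040.
Applicant Delay Offset: −251 days → 11 May 2039.

May 11, 2039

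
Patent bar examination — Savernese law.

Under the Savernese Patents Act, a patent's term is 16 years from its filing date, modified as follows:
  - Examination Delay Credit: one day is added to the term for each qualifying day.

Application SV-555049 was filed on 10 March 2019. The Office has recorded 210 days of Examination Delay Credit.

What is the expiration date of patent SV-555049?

Base term: filing date + 16 years → 10 March 2035.
Examination Delay Credit: +210 days → 6 October 2035.

2035-10-06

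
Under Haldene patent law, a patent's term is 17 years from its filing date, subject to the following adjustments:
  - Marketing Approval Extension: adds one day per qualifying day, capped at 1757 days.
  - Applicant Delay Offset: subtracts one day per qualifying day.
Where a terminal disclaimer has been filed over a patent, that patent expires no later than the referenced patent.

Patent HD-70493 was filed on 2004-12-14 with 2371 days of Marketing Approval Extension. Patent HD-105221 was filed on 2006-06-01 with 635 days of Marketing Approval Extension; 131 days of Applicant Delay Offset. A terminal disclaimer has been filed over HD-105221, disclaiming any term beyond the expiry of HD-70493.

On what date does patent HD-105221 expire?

Natural term of HD-105221:
  Base: filing + 17 years → 1 June 2023.
  Marketing Approval Extension: 635 days (within the 1757-day cap) → +635 days → 25 February 2025.
  Applicant Delay Offset: −131 days → 17 October 2024.
Expiry of referenced patent HD-70493:
  Base: filing + 17 years → 14 December 2021.
  Marketing Approval Extension: 2371 days claimed exceeds the 1757-day cap, so +1757 days → 6 October 2026.
Terminal disclaimer: HD-105221 expires on the earlier of 17 October 2024 and 6 October 2026.

October 17, 2024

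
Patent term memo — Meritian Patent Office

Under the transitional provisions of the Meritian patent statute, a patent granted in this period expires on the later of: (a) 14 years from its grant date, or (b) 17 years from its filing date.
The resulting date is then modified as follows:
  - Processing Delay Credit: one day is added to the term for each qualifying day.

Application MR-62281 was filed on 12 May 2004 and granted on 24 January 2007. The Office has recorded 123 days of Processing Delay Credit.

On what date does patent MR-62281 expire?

(a) grant + 14 years → 24 January 2021.
(b) filing + 17 years → 12 May 2021.
Later of the two: 12 May 2021.
Processing Delay Credit: +123 days → 12 September 2021.

2021-09-12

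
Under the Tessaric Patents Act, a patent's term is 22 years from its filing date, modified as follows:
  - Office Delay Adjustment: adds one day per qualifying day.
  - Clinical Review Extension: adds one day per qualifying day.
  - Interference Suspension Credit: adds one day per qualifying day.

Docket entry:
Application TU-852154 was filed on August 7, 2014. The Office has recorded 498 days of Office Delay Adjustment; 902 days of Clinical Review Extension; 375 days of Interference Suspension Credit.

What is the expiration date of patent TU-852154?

2041-06-17

Base term: filing date + 22 years → 7 August 2036.
Office Delay Adjustment: +498 days → 18 December 2037.
Clinical Review Extension: +902 days → 7 June 2040.
Interference Suspension Credit: +375 days → 17 June 2041.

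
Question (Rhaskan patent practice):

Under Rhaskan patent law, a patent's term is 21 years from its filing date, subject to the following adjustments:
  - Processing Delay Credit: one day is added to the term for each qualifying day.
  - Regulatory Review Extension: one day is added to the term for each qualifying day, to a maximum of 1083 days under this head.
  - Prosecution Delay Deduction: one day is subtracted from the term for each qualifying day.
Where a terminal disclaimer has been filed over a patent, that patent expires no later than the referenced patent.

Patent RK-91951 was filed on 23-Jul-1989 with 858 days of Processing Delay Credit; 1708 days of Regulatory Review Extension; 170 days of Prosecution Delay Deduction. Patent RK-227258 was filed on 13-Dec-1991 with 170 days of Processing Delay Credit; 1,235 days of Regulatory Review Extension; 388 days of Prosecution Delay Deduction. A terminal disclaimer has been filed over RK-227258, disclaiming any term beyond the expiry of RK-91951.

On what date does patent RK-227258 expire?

April 27, 2015

Natural term of RK-227258:
  Base: filing + 21 years → 13 December 2012.
  Processing Delay Credit: +170 days → 1 June 2013.
  Regulatory Review Extension: 1235 days claimed exceeds the 1083-day cap, so +1083 days → 19 May 2016.
  Prosecution Delay Deduction: −388 days → 27 April 2015.
Expiry of referenced patent RK-91951:
  Base: filing + 21 years → 23 July 2010.
  Processing Delay Credit: +858 days → 27 November 2012.
  Regulatory Review Extension: 1708 days claimed exceeds the 1083-day cap, so +1083 days → 15 November 2015.
  Prosecution Delay Deduction: −170 days → 29 May 2015.
Terminal disclaimer: RK-227258 expires on the earlier of 27 April 2015 and 29 May 2015.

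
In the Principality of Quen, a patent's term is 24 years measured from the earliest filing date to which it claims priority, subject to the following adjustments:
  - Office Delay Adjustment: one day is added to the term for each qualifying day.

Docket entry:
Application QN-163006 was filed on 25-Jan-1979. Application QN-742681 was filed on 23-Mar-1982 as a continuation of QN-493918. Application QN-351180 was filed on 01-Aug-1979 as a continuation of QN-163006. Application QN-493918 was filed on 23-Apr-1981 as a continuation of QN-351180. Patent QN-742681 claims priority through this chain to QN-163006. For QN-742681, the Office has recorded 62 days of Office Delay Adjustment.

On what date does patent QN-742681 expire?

2003-03-28

Earliest priority filing: 25 January 1979.
Base term: 25 January 1979 + 24 years → 25 January 2003.
Office Delay Adjustment: +62 days → 28 March 2003.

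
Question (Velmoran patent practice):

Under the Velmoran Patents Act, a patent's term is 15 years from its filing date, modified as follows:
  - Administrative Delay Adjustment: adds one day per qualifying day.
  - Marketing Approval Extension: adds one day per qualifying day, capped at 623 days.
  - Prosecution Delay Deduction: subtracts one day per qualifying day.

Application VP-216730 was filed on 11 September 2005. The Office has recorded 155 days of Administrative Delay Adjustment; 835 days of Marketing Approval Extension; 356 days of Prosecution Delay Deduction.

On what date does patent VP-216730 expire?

Base term: filing date + 15 years → 11 September 2020.
Administrative Delay Adjustment: +155 days → 13 February 2021.
Marketing Approval Extension: 835 days claimed exceeds the 623-day cap, so +623 days → 29 October 2022.
Prosecution Delay Deduction: −356 days → 7 November 2021.

November 7, 2021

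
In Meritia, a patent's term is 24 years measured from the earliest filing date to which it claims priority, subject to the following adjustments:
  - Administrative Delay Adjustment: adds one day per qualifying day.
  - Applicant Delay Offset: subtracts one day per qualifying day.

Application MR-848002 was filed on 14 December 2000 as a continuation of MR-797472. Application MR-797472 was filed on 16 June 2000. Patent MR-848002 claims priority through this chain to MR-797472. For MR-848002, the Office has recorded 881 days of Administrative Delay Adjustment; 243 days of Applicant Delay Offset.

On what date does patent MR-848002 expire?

Earliest priority filing: 16 June 2000.
Base term: 16 June 2000 + 24 years → 16 June 2024.
Administrative Delay Adjustment: +881 days → 14 November 2026.
Applicant Delay Offset: −243 days → 16 March 2026.

March 16, 2026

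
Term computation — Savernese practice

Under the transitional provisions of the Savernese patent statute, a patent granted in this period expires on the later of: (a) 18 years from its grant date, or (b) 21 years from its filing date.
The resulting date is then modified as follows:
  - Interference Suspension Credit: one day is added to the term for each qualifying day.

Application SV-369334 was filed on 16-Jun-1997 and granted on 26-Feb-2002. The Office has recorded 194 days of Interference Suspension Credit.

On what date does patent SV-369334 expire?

(a) grant + 18 years → 26 February 2020.
(b) filing + 21 years → 16 June 2018.
Later of the two: 26 February 2020.
Interference Suspension Credit: +194 days → 7 September 2020.

September 7, 2020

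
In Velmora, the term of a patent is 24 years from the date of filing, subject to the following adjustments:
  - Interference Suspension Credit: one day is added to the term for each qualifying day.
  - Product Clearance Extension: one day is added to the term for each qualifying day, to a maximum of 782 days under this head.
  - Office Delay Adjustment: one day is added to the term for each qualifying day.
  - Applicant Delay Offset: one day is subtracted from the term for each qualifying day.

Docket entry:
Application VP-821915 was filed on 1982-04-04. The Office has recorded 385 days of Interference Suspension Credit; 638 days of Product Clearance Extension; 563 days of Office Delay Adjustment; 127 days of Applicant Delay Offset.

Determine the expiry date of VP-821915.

April 2, 2010

Base term: filing date + 24 years → 4 April 2006.
Interference Suspension Credit: +385 days → 24 April 2007.
Product Clearance Extension: 638 days (within the 782-day cap) → +638 days → 21 January 2009.
Office Delay Adjustment: +563 days → 7 August 2010.
Applicant Delay Offset: −127 days → 2 April 2010.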